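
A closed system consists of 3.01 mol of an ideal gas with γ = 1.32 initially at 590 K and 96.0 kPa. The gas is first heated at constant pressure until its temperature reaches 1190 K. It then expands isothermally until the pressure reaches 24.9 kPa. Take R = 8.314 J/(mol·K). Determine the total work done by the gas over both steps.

55200 J

V₁ = nRT₁/P₁ = 3.01×8.314×590/96.0 = 154 L.
Step 1 — Isobaric: P stays 96.0 kPa; V/T = const ⇒ T₂ = 1190 K, V₂ = 310 L.
W = PΔV = 96.0×(310−154) kPa·L = 15000 J.
ΔU = nCvΔT = 3.01×26.0×(1190−590) = 46900 J.
Q = ΔU + W = nCpΔT = 61900 J.
State after step 1: P = 96.0 kPa, V = 310 L, T = 1190 K.
Step 2 — Isothermal: T stays 1190 K; PV = const ⇒ V₂ = 1200 L, P₂ = 24.9 kPa.
ΔU = 0 (ideal gas, T constant).
W = nRT ln(V₂/V₁) = 3.01×8.314×1190×ln(3.86) = 40200 J.
Q = ΔU + W = 40200 J.
Net over both steps: W = 55200 J, Q = 102000 J, ΔU = 46900 J.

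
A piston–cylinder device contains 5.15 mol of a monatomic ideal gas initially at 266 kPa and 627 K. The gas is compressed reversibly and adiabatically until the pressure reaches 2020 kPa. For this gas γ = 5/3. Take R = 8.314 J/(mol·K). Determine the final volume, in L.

29.9 L

V₁ = nRT₁/P₁ = 5.15×8.314×627/266 = 101 L.
Adiabatic: T₂/T₁ = (P₂/P₁)^((γ−1)/γ) ⇒ T₂ = 627×(7.59)^0.400 = 1410 K; V₂ = 29.9 L.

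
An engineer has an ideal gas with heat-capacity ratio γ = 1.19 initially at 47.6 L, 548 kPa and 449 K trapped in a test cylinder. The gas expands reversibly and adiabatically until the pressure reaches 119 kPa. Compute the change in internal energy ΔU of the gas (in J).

-29700 J

n = P₁V₁/(RT₁) = 548×47.6/(8.314×449) = 6.99 mol.
Adiabatic: T₂/T₁ = (P₂/P₁)^((γ−1)/γ) ⇒ T₂ = 449×(0.217)^0.160 = 352 K; V₂ = 172 L.
For an ideal gas ΔU = nCvΔT with Cv = R/(γ−1) = 43.8 J/(mol·K).
ΔU = 6.99×43.8×(352−449) = -29700 J.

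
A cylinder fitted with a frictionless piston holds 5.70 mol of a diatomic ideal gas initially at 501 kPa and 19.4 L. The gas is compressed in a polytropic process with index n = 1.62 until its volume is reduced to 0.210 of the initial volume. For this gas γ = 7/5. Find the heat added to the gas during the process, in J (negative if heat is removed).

T₁ = P₁V₁/(nR) = 501×19.4/(5.70×8.314) = 205 K.
Polytropic n=1.62: T₂ = T₁(V₁/V₂)^(n−1) = 205×(4.76)^0.62 = 540 K; P₂ = P₁(V₁/V₂)^n = 6280 kPa.
W = (P₁V₁−P₂V₂)/(n−1) = (501×19.4−6280×4.07)/0.62 = -25600 J.
ΔU = nCvΔT = 5.70×20.8×(540−205) = 39600 J.
Q = ΔU + W = 14100 J.

14100 J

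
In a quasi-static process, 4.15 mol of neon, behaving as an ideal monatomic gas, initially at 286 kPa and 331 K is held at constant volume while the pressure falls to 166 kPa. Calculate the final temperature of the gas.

192 K

V₁ = nRT₁/P₁ = 4.15×8.314×331/286 = 39.9 L.
Isochoric: V stays 39.9 L; P/T = const ⇒ T₂ = 192 K, P₂ = 166 kPa.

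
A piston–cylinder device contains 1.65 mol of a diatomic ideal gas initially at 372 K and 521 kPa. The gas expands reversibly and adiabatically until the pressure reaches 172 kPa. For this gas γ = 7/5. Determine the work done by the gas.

3460 J

V₁ = nRT₁/P₁ = 1.65×8.314×372/521 = 9.79 L.
Adiabatic: T₂/T₁ = (P₂/P₁)^((γ−1)/γ) ⇒ T₂ = 372×(0.330)^0.286 = 271 K; V₂ = 21.6 L.
ΔU = nCvΔT = 1.65×20.8×(271−372) = -3460 J.
Q = 0 for an adiabatic process, so W = −ΔU = 3460 J.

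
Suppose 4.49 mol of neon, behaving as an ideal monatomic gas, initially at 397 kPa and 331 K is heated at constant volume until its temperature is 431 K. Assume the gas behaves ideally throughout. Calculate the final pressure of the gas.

517 kPa

V₁ = nRT₁/P₁ = 4.49×8.314×331/397 = 31.1 L.
Isochoric: V stays 31.1 L; P/T = const ⇒ T₂ = 431 K, P₂ = 517 kPa.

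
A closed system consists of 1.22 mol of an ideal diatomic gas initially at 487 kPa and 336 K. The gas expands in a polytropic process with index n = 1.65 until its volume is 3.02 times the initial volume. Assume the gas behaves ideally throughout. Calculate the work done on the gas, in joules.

V₁ = nRT₁/P₁ = 1.22×8.314×336/487 = 7.00 L.
Polytropic n=1.65: T₂ = T₁(V₁/V₂)^(n−1) = 336×(0.331)^0.65 = 164 K; P₂ = P₁(V₁/V₂)^n = 78.6 kPa.
W = (P₁V₁−P₂V₂)/(n−1) = (487×7.00−78.6×21.1)/0.65 = 2690 J.
Work done on the gas = −W_by = -2690 J.

-2690 J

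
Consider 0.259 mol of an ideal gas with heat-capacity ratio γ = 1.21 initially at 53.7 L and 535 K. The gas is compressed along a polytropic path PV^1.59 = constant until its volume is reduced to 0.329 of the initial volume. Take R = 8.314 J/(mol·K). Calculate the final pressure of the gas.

126 kPa

P₁ = nRT₁/V₁ = 0.259×8.314×535/53.7 = 21.5 kPa.
Polytropic n=1.59: T₂ = T₁(V₁/V₂)^(n−1) = 535×(3.04)^0.59 = 1030 K; P₂ = P₁(V₁/V₂)^n = 126 kPa.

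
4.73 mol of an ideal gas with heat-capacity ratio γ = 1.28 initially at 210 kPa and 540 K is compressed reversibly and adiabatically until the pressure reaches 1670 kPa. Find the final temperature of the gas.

850 K

V₁ = nRT₁/P₁ = 4.73×8.314×540/210 = 101 L.
Adiabatic: T₂/T₁ = (P₂/P₁)^((γ−1)/γ) ⇒ T₂ = 540×(7.95)^0.219 = 850 K; V₂ = 20.0 L.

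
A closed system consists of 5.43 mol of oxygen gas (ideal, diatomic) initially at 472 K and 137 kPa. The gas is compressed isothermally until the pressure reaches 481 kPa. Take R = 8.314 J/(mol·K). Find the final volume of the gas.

44.3 L

V₁ = nRT₁/P₁ = 5.43×8.314×472/137 = 156 L.
Isothermal: T stays 472 K; PV = const ⇒ V₂ = 44.3 L, P₂ = 481 kPa.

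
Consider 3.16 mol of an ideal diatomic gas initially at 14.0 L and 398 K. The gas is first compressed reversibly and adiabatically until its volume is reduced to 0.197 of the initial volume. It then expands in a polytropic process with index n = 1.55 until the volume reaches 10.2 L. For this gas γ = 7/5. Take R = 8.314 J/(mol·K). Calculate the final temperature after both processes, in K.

371 K

P₁ = nRT₁/V₁ = 3.16×8.314×398/14.0 = 747 kPa.
Step 1 — Adiabatic: TV^(γ−1) = const ⇒ T₂ = 398×(5.08)^0.400 = 762 K; PV^γ = const ⇒ P₂ = 7260 kPa.
ΔU = nCvΔT = 3.16×20.8×(762−398) = 23900 J.
Q = 0 for an adiabatic process, so W = −ΔU = -23900 J.
State after step 1: P = 7260 kPa, V = 2.76 L, T = 762 K.
Step 2 — Polytropic n=1.55: T₂ = T₁(V₁/V₂)^(n−1) = 762×(0.270)^0.55 = 371 K; P₂ = P₁(V₁/V₂)^n = 956 kPa.
W = (P₁V₁−P₂V₂)/(n−1) = (7260×2.76−956×10.2)/0.55 = 18700 J.
ΔU = nCvΔT = 3.16×20.8×(371−762) = -25700 J.
Q = ΔU + W = -7000 J.
Net over both steps: W = -5250 J, Q = -7000 J, ΔU = -1760 J.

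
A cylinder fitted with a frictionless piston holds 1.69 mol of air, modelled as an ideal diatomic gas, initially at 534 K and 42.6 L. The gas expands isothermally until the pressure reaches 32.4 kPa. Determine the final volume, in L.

P₁ = nRT₁/V₁ = 1.69×8.314×534/42.6 = 176 kPa.
Isothermal: T stays 534 K; PV = const ⇒ V₂ = 232 L, P₂ = 32.4 kPa.

232 L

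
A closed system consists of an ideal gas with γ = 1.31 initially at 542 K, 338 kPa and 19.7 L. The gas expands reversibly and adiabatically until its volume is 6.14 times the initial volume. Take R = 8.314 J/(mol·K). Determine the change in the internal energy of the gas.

-9240 J

n = P₁V₁/(RT₁) = 338×19.7/(8.314×542) = 1.48 mol.
Adiabatic: TV^(γ−1) = const ⇒ T₂ = 542×(0.163)^0.310 = 309 K; PV^γ = const ⇒ P₂ = 31.4 kPa.
For an ideal gas ΔU = nCvΔT with Cv = R/(γ−1) = 26.8 J/(mol·K).
ΔU = 1.48×26.8×(309−542) = -9240 J.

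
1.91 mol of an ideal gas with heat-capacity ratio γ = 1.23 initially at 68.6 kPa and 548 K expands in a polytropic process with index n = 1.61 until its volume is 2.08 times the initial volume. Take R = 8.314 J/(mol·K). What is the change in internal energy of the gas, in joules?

V₁ = nRT₁/P₁ = 1.91×8.314×548/68.6 = 127 L.
Polytropic n=1.61: T₂ = T₁(V₁/V₂)^(n−1) = 548×(0.481)^0.61 = 351 K; P₂ = P₁(V₁/V₂)^n = 21.1 kPa.
For an ideal gas ΔU = nCvΔT with Cv = R/(γ−1) = 36.1 J/(mol·K).
ΔU = 1.91×36.1×(351−548) = -13600 J.

-13600 J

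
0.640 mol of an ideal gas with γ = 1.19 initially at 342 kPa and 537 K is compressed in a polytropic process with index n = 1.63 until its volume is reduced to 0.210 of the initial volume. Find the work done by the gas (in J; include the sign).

-7590 J

V₁ = nRT₁/P₁ = 0.640×8.314×537/342 = 8.35 L.
Polytropic n=1.63: T₂ = T₁(V₁/V₂)^(n−1) = 537×(4.76)^0.63 = 1440 K; P₂ = P₁(V₁/V₂)^n = 4350 kPa.
W = (P₁V₁−P₂V₂)/(n−1) = (342×8.35−4350×1.75)/0.63 = -7590 J.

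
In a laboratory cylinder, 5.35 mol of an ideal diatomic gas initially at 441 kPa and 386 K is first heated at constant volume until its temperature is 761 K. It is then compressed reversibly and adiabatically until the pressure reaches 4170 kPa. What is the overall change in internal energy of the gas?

89500 J

V₁ = nRT₁/P₁ = 5.35×8.314×386/441 = 38.9 L.
Step 1 — Isochoric: V stays 38.9 L; P/T = const ⇒ T₂ = 761 K, P₂ = 869 kPa.
W = 0 (no volume change).
ΔU = nCvΔT = 5.35×20.8×(761−386) = 41700 J.
Q = ΔU = 41700 J.
State after step 1: P = 869 kPa, V = 38.9 L, T = 761 K.
Step 2 — Adiabatic: T₂/T₁ = (P₂/P₁)^((γ−1)/γ) ⇒ T₂ = 761×(4.80)^0.286 = 1190 K; V₂ = 12.7 L.
ΔU = nCvΔT = 5.35×20.8×(1190−761) = 47800 J.
Q = 0 for an adiabatic process, so W = −ΔU = -47800 J.
Net over both steps: W = -47800 J, Q = 41700 J, ΔU = 89500 J.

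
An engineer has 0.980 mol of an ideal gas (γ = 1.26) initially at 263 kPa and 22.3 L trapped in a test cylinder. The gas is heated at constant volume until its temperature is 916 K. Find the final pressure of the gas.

335 kPa

T₁ = P₁V₁/(nR) = 263×22.3/(0.980×8.314) = 720 K.
Isochoric: V stays 22.3 L; P/T = const ⇒ T₂ = 916 K, P₂ = 335 kPa.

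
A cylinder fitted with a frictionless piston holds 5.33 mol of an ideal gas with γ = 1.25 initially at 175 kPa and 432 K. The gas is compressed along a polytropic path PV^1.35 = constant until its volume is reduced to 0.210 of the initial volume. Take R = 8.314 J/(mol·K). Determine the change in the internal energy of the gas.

V₁ = nRT₁/P₁ = 5.33×8.314×432/175 = 109 L.
Polytropic n=1.35: T₂ = T₁(V₁/V₂)^(n−1) = 432×(4.76)^0.35 = 746 K; P₂ = P₁(V₁/V₂)^n = 1440 kPa.
For an ideal gas ΔU = nCvΔT with Cv = R/(γ−1) = 33.3 J/(mol·K).
ΔU = 5.33×33.3×(746−432) = 55600 J.

55600 J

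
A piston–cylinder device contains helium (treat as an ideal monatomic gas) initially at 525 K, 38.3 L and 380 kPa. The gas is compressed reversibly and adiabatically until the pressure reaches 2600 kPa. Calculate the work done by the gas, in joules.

-25300 J

n = P₁V₁/(RT₁) = 380×38.3/(8.314×525) = 3.33 mol.
Adiabatic: T₂/T₁ = (P₂/P₁)^((γ−1)/γ) ⇒ T₂ = 525×(6.84)^0.400 = 1130 K; V₂ = 12.1 L.
ΔU = nCvΔT = 3.33×12.5×(1130−525) = 25300 J.
Q = 0 for an adiabatic process, so W = −ΔU = -25300 J.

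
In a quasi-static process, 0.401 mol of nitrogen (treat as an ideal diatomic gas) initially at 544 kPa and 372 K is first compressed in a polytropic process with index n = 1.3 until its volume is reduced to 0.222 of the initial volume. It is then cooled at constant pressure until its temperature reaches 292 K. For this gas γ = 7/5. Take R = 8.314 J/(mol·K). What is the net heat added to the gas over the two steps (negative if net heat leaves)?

-4000 J

V₁ = nRT₁/P₁ = 0.401×8.314×372/544 = 2.28 L.
Step 1 — Polytropic n=1.3: T₂ = T₁(V₁/V₂)^(n−1) = 372×(4.50)^0.30 = 584 K; P₂ = P₁(V₁/V₂)^n = 3850 kPa.
W = (P₁V₁−P₂V₂)/(n−1) = (544×2.28−3850×0.506)/0.30 = -2360 J.
ΔU = nCvΔT = 0.401×20.8×(584−372) = 1770 J.
Q = ΔU + W = -590 J.
State after step 1: P = 3850 kPa, V = 0.506 L, T = 584 K.
Step 2 — Isobaric: P stays 3850 kPa; V/T = const ⇒ T₂ = 292 K, V₂ = 0.253 L.
W = PΔV = 3850×(0.253−0.506) kPa·L = -975 J.
ΔU = nCvΔT = 0.401×20.8×(292−584) = -2440 J.
Q = ΔU + W = nCpΔT = -3410 J.
Net over both steps: W = -3330 J, Q = -4000 J, ΔU = -667 J.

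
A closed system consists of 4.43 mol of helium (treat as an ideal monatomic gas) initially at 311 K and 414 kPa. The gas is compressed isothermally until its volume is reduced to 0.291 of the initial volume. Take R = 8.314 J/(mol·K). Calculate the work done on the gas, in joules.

14100 J

V₁ = nRT₁/P₁ = 4.43×8.314×311/414 = 27.7 L.
Isothermal: T stays 311 K; PV = const ⇒ V₂ = 8.05 L, P₂ = 1420 kPa.
W = nRT ln(V₂/V₁) = 4.43×8.314×311×ln(0.291) = -14100 J.
Work done on the gas = −W_by = 14100 J.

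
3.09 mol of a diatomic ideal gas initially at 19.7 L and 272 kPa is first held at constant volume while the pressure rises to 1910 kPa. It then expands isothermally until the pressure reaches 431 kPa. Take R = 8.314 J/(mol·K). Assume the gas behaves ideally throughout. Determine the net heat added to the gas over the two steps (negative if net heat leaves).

T₁ = P₁V₁/(nR) = 272×19.7/(3.09×8.314) = 209 K.
Step 1 — Isochoric: V stays 19.7 L; P/T = const ⇒ T₂ = 1460 K, P₂ = 1910 kPa.
W = 0 (no volume change).
ΔU = nCvΔT = 3.09×20.8×(1460−209) = 80700 J.
Q = ΔU = 80700 J.
State after step 1: P = 1910 kPa, V = 19.7 L, T = 1460 K.
Step 2 — Isothermal: T stays 1460 K; PV = const ⇒ V₂ = 87.3 L, P₂ = 431 kPa.
ΔU = 0 (ideal gas, T constant).
W = nRT ln(V₂/V₁) = 3.09×8.314×1460×ln(4.43) = 56000 J.
Q = ΔU + W = 56000 J.
Net over both steps: W = 56000 J, Q = 137000 J, ΔU = 80700 J.

137000 J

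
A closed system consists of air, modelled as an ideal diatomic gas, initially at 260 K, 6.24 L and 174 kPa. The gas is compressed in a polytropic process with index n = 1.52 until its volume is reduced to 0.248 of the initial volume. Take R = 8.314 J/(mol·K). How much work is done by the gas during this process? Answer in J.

-2220 J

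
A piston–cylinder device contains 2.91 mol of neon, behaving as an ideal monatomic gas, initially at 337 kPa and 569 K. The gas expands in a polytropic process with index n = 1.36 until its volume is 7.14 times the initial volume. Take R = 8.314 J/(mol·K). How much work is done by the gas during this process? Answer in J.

19400 J

V₁ = nRT₁/P₁ = 2.91×8.314×569/337 = 40.8 L.
Polytropic n=1.36: T₂ = T₁(V₁/V₂)^(n−1) = 569×(0.140)^0.36 = 280 K; P₂ = P₁(V₁/V₂)^n = 23.3 kPa.
W = (P₁V₁−P₂V₂)/(n−1) = (337×40.8−23.3×292)/0.36 = 19400 J.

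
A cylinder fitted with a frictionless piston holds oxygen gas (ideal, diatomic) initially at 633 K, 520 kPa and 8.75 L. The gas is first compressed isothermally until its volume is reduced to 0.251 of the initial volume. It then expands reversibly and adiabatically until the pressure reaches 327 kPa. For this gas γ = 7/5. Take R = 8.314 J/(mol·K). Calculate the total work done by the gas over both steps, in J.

n = P₁V₁/(RT₁) = 520×8.75/(8.314×633) = 0.865 mol.
Step 1 — Isothermal: T stays 633 K; PV = const ⇒ V₂ = 2.20 L, P₂ = 2070 kPa.
ΔU = 0 (ideal gas, T constant).
W = nRT ln(V₂/V₁) = 0.865×8.314×633×ln(0.251) = -6290 J.
Q = ΔU + W = -6290 J.
State after step 1: P = 2070 kPa, V = 2.20 L, T = 633 K.
Step 2 — Adiabatic: T₂/T₁ = (P₂/P₁)^((γ−1)/γ) ⇒ T₂ = 633×(0.158)^0.286 = 374 K; V₂ = 8.21 L.
ΔU = nCvΔT = 0.865×20.8×(374−633) = -4660 J.
Q = 0 for an adiabatic process, so W = −ΔU = 4660 J.
Net over both steps: W = -1630 J, Q = -6290 J, ΔU = -4660 J.

-1630 J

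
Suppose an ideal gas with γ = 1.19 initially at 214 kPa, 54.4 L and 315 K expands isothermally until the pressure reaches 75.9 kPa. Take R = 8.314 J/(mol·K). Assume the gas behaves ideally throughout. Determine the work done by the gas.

n = P₁V₁/(RT₁) = 214×54.4/(8.314×315) = 4.45 mol.
Isothermal: T stays 315 K; PV = const ⇒ V₂ = 153 L, P₂ = 75.9 kPa.
W = nRT ln(V₂/V₁) = 4.45×8.314×315×ln(2.82) = 12100 J.

12100 J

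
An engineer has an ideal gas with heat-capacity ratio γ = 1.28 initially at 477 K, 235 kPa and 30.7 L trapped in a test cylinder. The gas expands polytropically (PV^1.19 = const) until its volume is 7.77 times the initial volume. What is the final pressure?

Polytropic n=1.19: T₂ = T₁(V₁/V₂)^(n−1) = 477×(0.129)^0.19 = 323 K; P₂ = P₁(V₁/V₂)^n = 20.5 kPa.

20.5 kPa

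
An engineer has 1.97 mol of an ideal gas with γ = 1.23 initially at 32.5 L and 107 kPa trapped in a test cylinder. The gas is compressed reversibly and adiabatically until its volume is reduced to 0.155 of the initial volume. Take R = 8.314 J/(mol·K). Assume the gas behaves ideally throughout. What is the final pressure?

1060 kPa

T₁ = P₁V₁/(nR) = 107×32.5/(1.97×8.314) = 212 K.
Adiabatic: TV^(γ−1) = const ⇒ T₂ = 212×(6.45)^0.230 = 326 K; PV^γ = const ⇒ P₂ = 1060 kPa.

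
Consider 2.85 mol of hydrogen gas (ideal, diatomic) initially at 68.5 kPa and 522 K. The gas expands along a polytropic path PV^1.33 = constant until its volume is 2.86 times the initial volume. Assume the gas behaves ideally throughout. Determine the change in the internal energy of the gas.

-9060 J

V₁ = nRT₁/P₁ = 2.85×8.314×522/68.5 = 181 L.
Polytropic n=1.33: T₂ = T₁(V₁/V₂)^(n−1) = 522×(0.350)^0.33 = 369 K; P₂ = P₁(V₁/V₂)^n = 16.9 kPa.
For an ideal gas ΔU = nCvΔT with Cv = (5/2)R = 20.8 J/(mol·K).
ΔU = 2.85×20.8×(369−522) = -9060 J.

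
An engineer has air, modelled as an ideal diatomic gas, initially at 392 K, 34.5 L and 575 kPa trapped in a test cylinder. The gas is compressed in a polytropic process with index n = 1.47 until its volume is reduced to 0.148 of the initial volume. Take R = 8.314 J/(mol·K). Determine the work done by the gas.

n = P₁V₁/(RT₁) = 575×34.5/(8.314×392) = 6.09 mol.
Polytropic n=1.47: T₂ = T₁(V₁/V₂)^(n−1) = 392×(6.76)^0.47 = 962 K; P₂ = P₁(V₁/V₂)^n = 9540 kPa.
W = (P₁V₁−P₂V₂)/(n−1) = (575×34.5−9540×5.11)/0.47 = -61400 J.

-61400 J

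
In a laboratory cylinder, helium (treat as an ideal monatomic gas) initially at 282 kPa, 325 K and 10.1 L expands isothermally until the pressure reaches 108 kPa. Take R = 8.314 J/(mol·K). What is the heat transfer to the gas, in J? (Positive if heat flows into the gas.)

2730 J

n = P₁V₁/(RT₁) = 282×10.1/(8.314×325) = 1.05 mol.
Isothermal: T stays 325 K; PV = const ⇒ V₂ = 26.4 L, P₂ = 108 kPa.
ΔU = 0 (ideal gas, T constant).
W = nRT ln(V₂/V₁) = 1.05×8.314×325×ln(2.61) = 2730 J.
Q = ΔU + W = 2730 J.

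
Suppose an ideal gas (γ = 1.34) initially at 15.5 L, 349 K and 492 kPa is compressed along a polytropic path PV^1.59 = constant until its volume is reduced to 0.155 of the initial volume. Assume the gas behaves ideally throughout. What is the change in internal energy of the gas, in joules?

44900 J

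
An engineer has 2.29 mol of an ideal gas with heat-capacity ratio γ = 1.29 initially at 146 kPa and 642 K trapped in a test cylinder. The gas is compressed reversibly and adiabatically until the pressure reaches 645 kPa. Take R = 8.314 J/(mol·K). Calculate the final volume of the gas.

26.5 L

V₁ = nRT₁/P₁ = 2.29×8.314×642/146 = 83.7 L.
Adiabatic: T₂/T₁ = (P₂/P₁)^((γ−1)/γ) ⇒ T₂ = 642×(4.42)^0.225 = 897 K; V₂ = 26.5 L.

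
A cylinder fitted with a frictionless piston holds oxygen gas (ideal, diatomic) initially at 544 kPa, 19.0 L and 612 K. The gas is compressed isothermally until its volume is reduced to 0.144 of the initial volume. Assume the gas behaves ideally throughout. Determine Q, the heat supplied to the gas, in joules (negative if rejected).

-20000 J

n = P₁V₁/(RT₁) = 544×19.0/(8.314×612) = 2.03 mol.
Isothermal: T stays 612 K; PV = const ⇒ V₂ = 2.74 L, P₂ = 3780 kPa.
ΔU = 0 (ideal gas, T constant).
W = nRT ln(V₂/V₁) = 2.03×8.314×612×ln(0.144) = -20000 J.
Q = ΔU + W = -20000 J.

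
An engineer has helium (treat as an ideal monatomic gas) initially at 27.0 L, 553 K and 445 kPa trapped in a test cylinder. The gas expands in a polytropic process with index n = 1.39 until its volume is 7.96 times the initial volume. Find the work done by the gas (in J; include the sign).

17100 J

n = P₁V₁/(RT₁) = 445×27.0/(8.314×553) = 2.61 mol.
Polytropic n=1.39: T₂ = T₁(V₁/V₂)^(n−1) = 553×(0.126)^0.39 = 246 K; P₂ = P₁(V₁/V₂)^n = 24.9 kPa.
W = (P₁V₁−P₂V₂)/(n−1) = (445×27.0−24.9×215)/0.39 = 17100 J.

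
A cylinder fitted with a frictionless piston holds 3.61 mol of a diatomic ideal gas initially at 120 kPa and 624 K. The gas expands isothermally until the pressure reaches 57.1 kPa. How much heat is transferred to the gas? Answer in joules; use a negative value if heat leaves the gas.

13900 J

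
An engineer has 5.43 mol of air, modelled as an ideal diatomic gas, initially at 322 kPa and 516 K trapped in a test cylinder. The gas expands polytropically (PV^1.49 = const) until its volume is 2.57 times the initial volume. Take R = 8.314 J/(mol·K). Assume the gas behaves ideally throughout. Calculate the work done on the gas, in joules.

-17600 J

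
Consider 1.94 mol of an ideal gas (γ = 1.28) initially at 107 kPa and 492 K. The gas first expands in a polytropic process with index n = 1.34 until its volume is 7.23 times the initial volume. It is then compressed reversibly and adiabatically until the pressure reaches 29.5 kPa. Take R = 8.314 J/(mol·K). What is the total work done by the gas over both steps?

6410 J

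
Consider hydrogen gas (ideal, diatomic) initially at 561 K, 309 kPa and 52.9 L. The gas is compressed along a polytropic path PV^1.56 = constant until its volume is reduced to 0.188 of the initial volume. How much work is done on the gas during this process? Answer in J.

n = P₁V₁/(RT₁) = 309×52.9/(8.314×561) = 3.50 mol.
Polytropic n=1.56: T₂ = T₁(V₁/V₂)^(n−1) = 561×(5.32)^0.56 = 1430 K; P₂ = P₁(V₁/V₂)^n = 4190 kPa.
W = (P₁V₁−P₂V₂)/(n−1) = (309×52.9−4190×9.95)/0.56 = -45200 J.
Work done on the gas = −W_by = 45200 J.

45200 J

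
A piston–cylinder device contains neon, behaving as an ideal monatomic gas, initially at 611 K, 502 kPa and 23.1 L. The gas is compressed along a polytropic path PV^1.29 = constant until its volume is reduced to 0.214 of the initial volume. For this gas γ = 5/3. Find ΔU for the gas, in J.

n = P₁V₁/(RT₁) = 502×23.1/(8.314×611) = 2.28 mol.
Polytropic n=1.29: T₂ = T₁(V₁/V₂)^(n−1) = 611×(4.67)^0.29 = 955 K; P₂ = P₁(V₁/V₂)^n = 3670 kPa.
For an ideal gas ΔU = nCvΔT with Cv = (3/2)R = 12.5 J/(mol·K).
ΔU = 2.28×12.5×(955−611) = 9810 J.

9810 J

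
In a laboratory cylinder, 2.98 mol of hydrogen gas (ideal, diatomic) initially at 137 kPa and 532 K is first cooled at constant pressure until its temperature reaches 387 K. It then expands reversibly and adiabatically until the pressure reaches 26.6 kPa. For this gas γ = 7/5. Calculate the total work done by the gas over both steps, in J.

V₁ = nRT₁/P₁ = 2.98×8.314×532/137 = 96.2 L.
Step 1 — Isobaric: P stays 137 kPa; V/T = const ⇒ T₂ = 387 K, V₂ = 70.0 L.
W = PΔV = 137×(70.0−96.2) kPa·L = -3590 J.
ΔU = nCvΔT = 2.98×20.8×(387−532) = -8980 J.
Q = ΔU + W = nCpΔT = -12600 J.
State after step 1: P = 137 kPa, V = 70.0 L, T = 387 K.
Step 2 — Adiabatic: T₂/T₁ = (P₂/P₁)^((γ−1)/γ) ⇒ T₂ = 387×(0.194)^0.286 = 242 K; V₂ = 226 L.
ΔU = nCvΔT = 2.98×20.8×(242−387) = -8960 J.
Q = 0 for an adiabatic process, so W = −ΔU = 8960 J.
Net over both steps: W = 5370 J, Q = -12600 J, ΔU = -17900 J.

5370 J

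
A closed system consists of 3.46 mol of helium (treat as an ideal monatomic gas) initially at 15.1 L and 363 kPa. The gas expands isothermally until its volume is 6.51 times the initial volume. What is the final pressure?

55.8 kPa

T₁ = P₁V₁/(nR) = 363×15.1/(3.46×8.314) = 191 K.
Isothermal: T stays 191 K; PV = const ⇒ V₂ = 98.3 L, P₂ = 55.8 kPa.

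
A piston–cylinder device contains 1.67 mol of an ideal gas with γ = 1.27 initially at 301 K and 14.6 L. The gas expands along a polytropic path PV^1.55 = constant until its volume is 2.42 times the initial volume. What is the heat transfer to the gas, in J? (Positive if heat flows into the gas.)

-3030 J

P₁ = nRT₁/V₁ = 1.67×8.314×301/14.6 = 286 kPa.
Polytropic n=1.55: T₂ = T₁(V₁/V₂)^(n−1) = 301×(0.413)^0.55 = 185 K; P₂ = P₁(V₁/V₂)^n = 72.7 kPa.
W = (P₁V₁−P₂V₂)/(n−1) = (286×14.6−72.7×35.3)/0.55 = 2930 J.
ΔU = nCvΔT = 1.67×30.8×(185−301) = -5960 J.
Q = ΔU + W = -3030 J.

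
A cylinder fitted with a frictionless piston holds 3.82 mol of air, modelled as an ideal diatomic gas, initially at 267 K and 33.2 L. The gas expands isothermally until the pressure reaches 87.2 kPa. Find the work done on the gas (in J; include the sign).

-9110 J

P₁ = nRT₁/V₁ = 3.82×8.314×267/33.2 = 255 kPa.
Isothermal: T stays 267 K; PV = const ⇒ V₂ = 97.2 L, P₂ = 87.2 kPa.
W = nRT ln(V₂/V₁) = 3.82×8.314×267×ln(2.93) = 9110 J.
Work done on the gas = −W_by = -9110 J.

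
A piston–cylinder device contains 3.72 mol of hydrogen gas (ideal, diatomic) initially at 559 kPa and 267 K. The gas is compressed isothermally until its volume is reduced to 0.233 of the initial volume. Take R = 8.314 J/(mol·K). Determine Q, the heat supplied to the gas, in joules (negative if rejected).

V₁ = nRT₁/P₁ = 3.72×8.314×267/559 = 14.8 L.
Isothermal: T stays 267 K; PV = const ⇒ V₂ = 3.44 L, P₂ = 2400 kPa.
ΔU = 0 (ideal gas, T constant).
W = nRT ln(V₂/V₁) = 3.72×8.314×267×ln(0.233) = -12000 J.
Q = ΔU + W = -12000 J.

-12000 J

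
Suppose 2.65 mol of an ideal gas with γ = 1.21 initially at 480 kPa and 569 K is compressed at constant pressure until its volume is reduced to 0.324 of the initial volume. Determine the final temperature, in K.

V₁ = nRT₁/P₁ = 2.65×8.314×569/480 = 26.1 L.
Isobaric: P stays 480 kPa; V/T = const ⇒ T₂ = 184 K, V₂ = 8.46 L.

184 K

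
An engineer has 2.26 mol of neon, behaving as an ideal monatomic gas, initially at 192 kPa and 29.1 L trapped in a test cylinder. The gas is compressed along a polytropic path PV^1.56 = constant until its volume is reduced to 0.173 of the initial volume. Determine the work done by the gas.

-16700 J

T₁ = P₁V₁/(nR) = 192×29.1/(2.26×8.314) = 297 K.
Polytropic n=1.56: T₂ = T₁(V₁/V₂)^(n−1) = 297×(5.78)^0.56 = 794 K; P₂ = P₁(V₁/V₂)^n = 2960 kPa.
W = (P₁V₁−P₂V₂)/(n−1) = (192×29.1−2960×5.03)/0.56 = -16700 J.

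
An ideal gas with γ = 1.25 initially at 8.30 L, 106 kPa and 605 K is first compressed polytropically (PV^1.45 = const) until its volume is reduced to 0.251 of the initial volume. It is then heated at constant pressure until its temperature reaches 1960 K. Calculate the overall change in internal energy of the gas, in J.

n = P₁V₁/(RT₁) = 106×8.30/(8.314×605) = 0.175 mol.
Step 1 — Polytropic n=1.45: T₂ = T₁(V₁/V₂)^(n−1) = 605×(3.98)^0.45 = 1130 K; P₂ = P₁(V₁/V₂)^n = 787 kPa.
W = (P₁V₁−P₂V₂)/(n−1) = (106×8.30−787×2.08)/0.45 = -1690 J.
ΔU = nCvΔT = 0.175×33.3×(1130−605) = 3040 J.
Q = ΔU + W = 1350 J.
State after step 1: P = 787 kPa, V = 2.08 L, T = 1130 K.
Step 2 — Isobaric: P stays 787 kPa; V/T = const ⇒ T₂ = 1960 K, V₂ = 3.62 L.
W = PΔV = 787×(3.62−2.08) kPa·L = 1210 J.
ΔU = nCvΔT = 0.175×33.3×(1960−1130) = 4850 J.
Q = ΔU + W = nCpΔT = 6060 J.
Net over both steps: W = -475 J, Q = 7410 J, ΔU = 7880 J.

7880 J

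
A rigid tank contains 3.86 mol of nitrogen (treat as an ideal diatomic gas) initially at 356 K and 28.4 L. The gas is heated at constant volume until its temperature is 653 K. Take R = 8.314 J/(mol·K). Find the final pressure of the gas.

P₁ = nRT₁/V₁ = 3.86×8.314×356/28.4 = 402 kPa.
Isochoric: V stays 28.4 L; P/T = const ⇒ T₂ = 653 K, P₂ = 738 kPa.

738 kPa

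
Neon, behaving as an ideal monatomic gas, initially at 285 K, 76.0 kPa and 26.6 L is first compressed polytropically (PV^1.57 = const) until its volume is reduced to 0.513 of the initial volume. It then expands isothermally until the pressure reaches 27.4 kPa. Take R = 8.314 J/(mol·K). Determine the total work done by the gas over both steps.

4470 J

n = P₁V₁/(RT₁) = 76.0×26.6/(8.314×285) = 0.853 mol.
Step 1 — Polytropic n=1.57: T₂ = T₁(V₁/V₂)^(n−1) = 285×(1.95)^0.57 = 417 K; P₂ = P₁(V₁/V₂)^n = 217 kPa.
W = (P₁V₁−P₂V₂)/(n−1) = (76.0×26.6−217×13.6)/0.57 = -1640 J.
ΔU = nCvΔT = 0.853×12.5×(417−285) = 1400 J.
Q = ΔU + W = -238 J.
State after step 1: P = 217 kPa, V = 13.6 L, T = 417 K.
Step 2 — Isothermal: T stays 417 K; PV = const ⇒ V₂ = 108 L, P₂ = 27.4 kPa.
ΔU = 0 (ideal gas, T constant).
W = nRT ln(V₂/V₁) = 0.853×8.314×417×ln(7.91) = 6120 J.
Q = ΔU + W = 6120 J.
Net over both steps: W = 4470 J, Q = 5880 J, ΔU = 1400 J.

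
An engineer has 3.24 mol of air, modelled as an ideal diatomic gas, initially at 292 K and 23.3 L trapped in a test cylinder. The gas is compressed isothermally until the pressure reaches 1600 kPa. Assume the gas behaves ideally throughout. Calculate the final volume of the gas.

4.92 L

P₁ = nRT₁/V₁ = 3.24×8.314×292/23.3 = 338 kPa.
Isothermal: T stays 292 K; PV = const ⇒ V₂ = 4.92 L, P₂ = 1600 kPa.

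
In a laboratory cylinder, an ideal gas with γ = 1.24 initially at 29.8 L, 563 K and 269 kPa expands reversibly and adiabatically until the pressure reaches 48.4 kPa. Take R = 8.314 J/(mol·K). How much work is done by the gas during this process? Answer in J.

n = P₁V₁/(RT₁) = 269×29.8/(8.314×563) = 1.71 mol.
Adiabatic: T₂/T₁ = (P₂/P₁)^((γ−1)/γ) ⇒ T₂ = 563×(0.180)^0.194 = 404 K; V₂ = 119 L.
ΔU = nCvΔT = 1.71×34.6×(404−563) = -9440 J.
Q = 0 for an adiabatic process, so W = −ΔU = 9440 J.

9440 J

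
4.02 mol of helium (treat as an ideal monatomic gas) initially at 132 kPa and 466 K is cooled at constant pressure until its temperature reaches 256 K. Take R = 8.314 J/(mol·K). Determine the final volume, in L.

64.8 L

V₁ = nRT₁/P₁ = 4.02×8.314×466/132 = 118 L.
Isobaric: P stays 132 kPa; V/T = const ⇒ T₂ = 256 K, V₂ = 64.8 L.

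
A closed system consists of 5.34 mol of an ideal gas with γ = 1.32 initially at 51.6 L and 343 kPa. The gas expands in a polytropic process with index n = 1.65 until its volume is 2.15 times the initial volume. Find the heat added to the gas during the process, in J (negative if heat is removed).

-11000 J

T₁ = P₁V₁/(nR) = 343×51.6/(5.34×8.314) = 399 K.
Polytropic n=1.65: T₂ = T₁(V₁/V₂)^(n−1) = 399×(0.465)^0.65 = 242 K; P₂ = P₁(V₁/V₂)^n = 97.0 kPa.
W = (P₁V₁−P₂V₂)/(n−1) = (343×51.6−97.0×111)/0.65 = 10700 J.
ΔU = nCvΔT = 5.34×26.0×(242−399) = -21700 J.
Q = ΔU + W = -11000 J.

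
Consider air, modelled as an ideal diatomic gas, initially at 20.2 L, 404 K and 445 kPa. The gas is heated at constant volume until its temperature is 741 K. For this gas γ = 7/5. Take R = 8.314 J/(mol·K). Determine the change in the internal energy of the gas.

n = P₁V₁/(RT₁) = 445×20.2/(8.314×404) = 2.68 mol.
Isochoric: V stays 20.2 L; P/T = const ⇒ T₂ = 741 K, P₂ = 816 kPa.
For an ideal gas ΔU = nCvΔT with Cv = (5/2)R = 20.8 J/(mol·K).
ΔU = 2.68×20.8×(741−404) = 18700 J.

18700 J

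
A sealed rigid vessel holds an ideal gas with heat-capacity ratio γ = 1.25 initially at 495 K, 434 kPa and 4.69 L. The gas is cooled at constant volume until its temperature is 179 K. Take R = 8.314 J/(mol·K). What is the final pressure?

Isochoric: V stays 4.69 L; P/T = const ⇒ T₂ = 179 K, P₂ = 157 kPa.

157 kPa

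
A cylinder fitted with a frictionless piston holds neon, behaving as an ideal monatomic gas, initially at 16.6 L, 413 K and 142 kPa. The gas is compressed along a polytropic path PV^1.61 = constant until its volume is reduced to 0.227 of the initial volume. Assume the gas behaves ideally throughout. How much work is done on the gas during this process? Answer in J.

5680 J

n = P₁V₁/(RT₁) = 142×16.6/(8.314×413) = 0.686 mol.
Polytropic n=1.61: T₂ = T₁(V₁/V₂)^(n−1) = 413×(4.41)^0.61 = 1020 K; P₂ = P₁(V₁/V₂)^n = 1550 kPa.
W = (P₁V₁−P₂V₂)/(n−1) = (142×16.6−1550×3.77)/0.61 = -5680 J.
Work done on the gas = −W_by = 5680 J.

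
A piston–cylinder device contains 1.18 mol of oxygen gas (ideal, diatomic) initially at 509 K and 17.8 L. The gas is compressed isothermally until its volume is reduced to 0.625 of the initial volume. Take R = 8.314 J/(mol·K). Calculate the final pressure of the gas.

P₁ = nRT₁/V₁ = 1.18×8.314×509/17.8 = 281 kPa.
Isothermal: T stays 509 K; PV = const ⇒ V₂ = 11.1 L, P₂ = 449 kPa.

449 kPa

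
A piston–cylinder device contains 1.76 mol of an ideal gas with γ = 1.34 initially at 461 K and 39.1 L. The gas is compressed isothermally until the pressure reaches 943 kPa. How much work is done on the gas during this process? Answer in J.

11500 J

P₁ = nRT₁/V₁ = 1.76×8.314×461/39.1 = 173 kPa.
Isothermal: T stays 461 K; PV = const ⇒ V₂ = 7.15 L, P₂ = 943 kPa.
W = nRT ln(V₂/V₁) = 1.76×8.314×461×ln(0.183) = -11500 J.
Work done on the gas = −W_by = 11500 J.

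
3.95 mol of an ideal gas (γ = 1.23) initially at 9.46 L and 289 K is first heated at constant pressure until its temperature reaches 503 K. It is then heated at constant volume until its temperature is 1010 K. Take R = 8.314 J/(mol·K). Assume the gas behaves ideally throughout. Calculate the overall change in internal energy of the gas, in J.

103000 J

P₁ = nRT₁/V₁ = 3.95×8.314×289/9.46 = 1000 kPa.
Step 1 — Isobaric: P stays 1000 kPa; V/T = const ⇒ T₂ = 503 K, V₂ = 16.5 L.
W = PΔV = 1000×(16.5−9.46) kPa·L = 7030 J.
ΔU = nCvΔT = 3.95×36.1×(503−289) = 30600 J.
Q = ΔU + W = nCpΔT = 37600 J.
State after step 1: P = 1000 kPa, V = 16.5 L, T = 503 K.
Step 2 — Isochoric: V stays 16.5 L; P/T = const ⇒ T₂ = 1010 K, P₂ = 2010 kPa.
W = 0 (no volume change).
ΔU = nCvΔT = 3.95×36.1×(1010−503) = 72400 J.
Q = ΔU = 72400 J.
Net over both steps: W = 7030 J, Q = 110000 J, ΔU = 103000 J.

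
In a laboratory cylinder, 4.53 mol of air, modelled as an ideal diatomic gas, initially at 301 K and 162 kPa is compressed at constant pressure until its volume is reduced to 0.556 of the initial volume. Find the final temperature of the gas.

V₁ = nRT₁/P₁ = 4.53×8.314×301/162 = 70.0 L.
Isobaric: P stays 162 kPa; V/T = const ⇒ T₂ = 167 K, V₂ = 38.9 L.

167 K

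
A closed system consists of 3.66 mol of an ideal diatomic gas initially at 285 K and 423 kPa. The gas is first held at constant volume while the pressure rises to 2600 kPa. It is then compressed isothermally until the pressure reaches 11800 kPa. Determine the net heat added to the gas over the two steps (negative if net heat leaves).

V₁ = nRT₁/P₁ = 3.66×8.314×285/423 = 20.5 L.
Step 1 — Isochoric: V stays 20.5 L; P/T = const ⇒ T₂ = 1750 K, P₂ = 2600 kPa.
W = 0 (no volume change).
ΔU = nCvΔT = 3.66×20.8×(1750−285) = 112000 J.
Q = ΔU = 112000 J.
State after step 1: P = 2600 kPa, V = 20.5 L, T = 1750 K.
Step 2 — Isothermal: T stays 1750 K; PV = const ⇒ V₂ = 4.52 L, P₂ = 11800 kPa.
ΔU = 0 (ideal gas, T constant).
W = nRT ln(V₂/V₁) = 3.66×8.314×1750×ln(0.220) = -80600 J.
Q = ΔU + W = -80600 J.
Net over both steps: W = -80600 J, Q = 31000 J, ΔU = 112000 J.

31000 J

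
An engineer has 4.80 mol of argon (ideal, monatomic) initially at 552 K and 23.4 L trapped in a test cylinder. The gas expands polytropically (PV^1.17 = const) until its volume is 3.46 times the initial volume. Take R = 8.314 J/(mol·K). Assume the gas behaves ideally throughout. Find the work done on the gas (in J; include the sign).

-24700 J

P₁ = nRT₁/V₁ = 4.80×8.314×552/23.4 = 941 kPa.
Polytropic n=1.17: T₂ = T₁(V₁/V₂)^(n−1) = 552×(0.289)^0.17 = 447 K; P₂ = P₁(V₁/V₂)^n = 220 kPa.
W = (P₁V₁−P₂V₂)/(n−1) = (941×23.4−220×81.0)/0.17 = 24700 J.
Work done on the gas = −W_by = -24700 J.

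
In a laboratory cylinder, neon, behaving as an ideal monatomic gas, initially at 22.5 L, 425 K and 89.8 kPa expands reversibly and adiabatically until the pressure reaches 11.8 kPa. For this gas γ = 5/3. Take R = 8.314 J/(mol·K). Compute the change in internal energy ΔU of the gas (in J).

-1680 J

n = P₁V₁/(RT₁) = 89.8×22.5/(8.314×425) = 0.572 mol.
Adiabatic: T₂/T₁ = (P₂/P₁)^((γ−1)/γ) ⇒ T₂ = 425×(0.131)^0.400 = 189 K; V₂ = 76.0 L.
For an ideal gas ΔU = nCvΔT with Cv = (3/2)R = 12.5 J/(mol·K).
ΔU = 0.572×12.5×(189−425) = -1680 J.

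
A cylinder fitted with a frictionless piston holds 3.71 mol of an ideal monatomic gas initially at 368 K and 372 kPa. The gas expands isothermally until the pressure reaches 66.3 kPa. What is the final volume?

171 L

V₁ = nRT₁/P₁ = 3.71×8.314×368/372 = 30.5 L.
Isothermal: T stays 368 K; PV = const ⇒ V₂ = 171 L, P₂ = 66.3 kPa.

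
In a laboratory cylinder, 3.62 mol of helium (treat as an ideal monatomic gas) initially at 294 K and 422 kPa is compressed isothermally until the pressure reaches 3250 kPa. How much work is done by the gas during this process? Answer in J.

-18100 J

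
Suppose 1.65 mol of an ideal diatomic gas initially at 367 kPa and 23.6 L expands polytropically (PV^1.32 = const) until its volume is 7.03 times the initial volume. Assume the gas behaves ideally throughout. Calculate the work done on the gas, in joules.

-12600 J

T₁ = P₁V₁/(nR) = 367×23.6/(1.65×8.314) = 631 K.
Polytropic n=1.32: T₂ = T₁(V₁/V₂)^(n−1) = 631×(0.142)^0.32 = 338 K; P₂ = P₁(V₁/V₂)^n = 28.0 kPa.
W = (P₁V₁−P₂V₂)/(n−1) = (367×23.6−28.0×166)/0.32 = 12600 J.
Work done on the gas = −W_by = -12600 J.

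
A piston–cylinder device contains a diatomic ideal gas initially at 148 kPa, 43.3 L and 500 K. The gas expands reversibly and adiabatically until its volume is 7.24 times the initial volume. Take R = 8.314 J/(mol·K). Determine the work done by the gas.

n = P₁V₁/(RT₁) = 148×43.3/(8.314×500) = 1.54 mol.
Adiabatic: TV^(γ−1) = const ⇒ T₂ = 500×(0.138)^0.400 = 227 K; PV^γ = const ⇒ P₂ = 9.26 kPa.
ΔU = nCvΔT = 1.54×20.8×(227−500) = -8760 J.
Q = 0 for an adiabatic process, so W = −ΔU = 8760 J.

8760 J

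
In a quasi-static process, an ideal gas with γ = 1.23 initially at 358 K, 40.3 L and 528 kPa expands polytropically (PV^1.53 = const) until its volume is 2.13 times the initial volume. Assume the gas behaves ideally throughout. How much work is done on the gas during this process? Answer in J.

-13300 J

n = P₁V₁/(RT₁) = 528×40.3/(8.314×358) = 7.15 mol.
Polytropic n=1.53: T₂ = T₁(V₁/V₂)^(n−1) = 358×(0.469)^0.53 = 240 K; P₂ = P₁(V₁/V₂)^n = 166 kPa.
W = (P₁V₁−P₂V₂)/(n−1) = (528×40.3−166×85.8)/0.53 = 13300 J.
Work done on the gas = −W_by = -13300 J.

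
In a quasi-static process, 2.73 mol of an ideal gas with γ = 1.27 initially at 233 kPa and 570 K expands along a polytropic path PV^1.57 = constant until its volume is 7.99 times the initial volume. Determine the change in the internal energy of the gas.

V₁ = nRT₁/P₁ = 2.73×8.314×570/233 = 55.5 L.
Polytropic n=1.57: T₂ = T₁(V₁/V₂)^(n−1) = 570×(0.125)^0.57 = 174 K; P₂ = P₁(V₁/V₂)^n = 8.92 kPa.
For an ideal gas ΔU = nCvΔT with Cv = R/(γ−1) = 30.8 J/(mol·K).
ΔU = 2.73×30.8×(174−570) = -33300 J.

-33300 J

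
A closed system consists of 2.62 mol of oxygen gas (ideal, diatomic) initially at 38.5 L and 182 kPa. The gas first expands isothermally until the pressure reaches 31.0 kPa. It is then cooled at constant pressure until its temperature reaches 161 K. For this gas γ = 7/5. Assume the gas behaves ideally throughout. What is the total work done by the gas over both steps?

T₁ = P₁V₁/(nR) = 182×38.5/(2.62×8.314) = 322 K.
Step 1 — Isothermal: T stays 322 K; PV = const ⇒ V₂ = 226 L, P₂ = 31.0 kPa.
ΔU = 0 (ideal gas, T constant).
W = nRT ln(V₂/V₁) = 2.62×8.314×322×ln(5.87) = 12400 J.
Q = ΔU + W = 12400 J.
State after step 1: P = 31.0 kPa, V = 226 L, T = 322 K.
Step 2 — Isobaric: P stays 31.0 kPa; V/T = const ⇒ T₂ = 161 K, V₂ = 113 L.
W = PΔV = 31.0×(113−226) kPa·L = -3500 J.
ΔU = nCvΔT = 2.62×20.8×(161−322) = -8750 J.
Q = ΔU + W = nCpΔT = -12200 J.
Net over both steps: W = 8900 J, Q = 153 J, ΔU = -8750 J.

8900 J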